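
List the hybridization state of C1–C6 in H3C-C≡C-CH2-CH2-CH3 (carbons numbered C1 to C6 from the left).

C1 sp3, C2 sp, C3 sp, C4 sp3, C5 sp3, C6 sp3

C1 is sp3: 4 σ bonds, 4 electron-density regions.
C2 is sp: 2 σ bonds, plus two π bonds, 2 electron-density regions.
C3 is sp: 2 σ bonds, plus two π bonds, 2 electron-density regions.
C4 (4 σ bonds) has steric number 4: sp3.
C5 carries 4 σ bonds, giving a steric number of 4, so it is sp3.
C6 is sp3: 4 σ bonds, 4 electron-density regions.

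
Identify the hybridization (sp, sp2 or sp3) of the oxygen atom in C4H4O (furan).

sp²

One O lone pair is in the aromatic π system (p orbital), the other is in an sp2 hybrid in the ring plane; O has two σ bonds + one in-plane lone pair → sp2.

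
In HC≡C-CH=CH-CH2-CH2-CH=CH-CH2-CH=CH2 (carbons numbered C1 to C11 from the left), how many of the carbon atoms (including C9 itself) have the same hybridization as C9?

C9 is sp3 (only σ bonds).
C1: sp
C2: sp
C3: sp2
C4: sp2
C5: sp3 ✓
C6: sp3 ✓
C7: sp2
C8: sp2
C9: sp3 ✓
C10: sp2
C11: sp2
3 carbons are sp3.

3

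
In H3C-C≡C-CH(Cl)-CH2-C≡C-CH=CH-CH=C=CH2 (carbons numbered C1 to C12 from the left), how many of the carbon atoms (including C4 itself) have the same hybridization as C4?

3

C4 is sp3 (only σ bonds).
C1: sp3 ✓
C2: sp
C3: sp
C4: sp3 ✓
C5: sp3 ✓
C6: sp
C7: sp
C8: sp2
C9: sp2
C10: sp2
C11: sp
C12: sp2
3 carbons are sp3.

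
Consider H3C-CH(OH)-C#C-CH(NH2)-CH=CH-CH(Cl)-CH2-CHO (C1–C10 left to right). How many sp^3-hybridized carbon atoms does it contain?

C1: sp3 ✓
C2: sp3 ✓
C3: sp
C4: sp
C5: sp3 ✓
C6: sp2
C7: sp2
C8: sp3 ✓
C9: sp3 ✓
C10: sp2
C1, C2, C5, C8, C9 → 5 sp3 carbons.

5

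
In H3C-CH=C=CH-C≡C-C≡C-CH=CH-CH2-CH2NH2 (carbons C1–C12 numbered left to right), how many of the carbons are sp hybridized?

5

C1: sp3
C2: sp2
C3: sp ✓
C4: sp2
C5: sp ✓
C6: sp ✓
C7: sp ✓
C8: sp ✓
C9: sp2
C10: sp2
C11: sp3
C12: sp3
C3, C5, C6, C7, C8 → 5 sp carbons.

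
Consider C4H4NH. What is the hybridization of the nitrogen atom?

N has three σ bonds; its lone pair occupies the p orbital and is part of the aromatic π system, so N is sp2 (not the sp3 a naive steric count of 4 would give).

sp²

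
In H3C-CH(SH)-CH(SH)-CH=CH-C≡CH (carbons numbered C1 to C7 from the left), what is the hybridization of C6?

C6 (2 σ bonds, plus two π bonds) has steric number 2: sp.

sp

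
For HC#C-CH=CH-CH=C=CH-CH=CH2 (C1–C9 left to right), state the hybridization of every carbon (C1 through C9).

C1 sp, C2 sp, C3 sp2, C4 sp2, C5 sp2, C6 sp, C7 sp2, C8 sp2, C9 sp2

C1 is sp: 2 σ bonds, plus two π bonds, 2 electron-density regions.
C2 is sp: 2 σ bonds, plus two π bonds, 2 electron-density regions.
C3: 3 σ bonds, plus one π bond; 3 regions of electron density → sp2.
C4 (3 σ bonds, plus one π bond) has steric number 3: sp2.
C5 is sp2: 3 σ bonds, plus one π bond, 3 electron-density regions.
C6 (2 σ bonds, plus two π bonds) has steric number 2: sp.
C7 is sp2: 3 σ bonds, plus one π bond, 3 electron-density regions.
C8 is sp2: 3 σ bonds, plus one π bond, 3 electron-density regions.
C9 carries 3 σ bonds, plus one π bond, giving a steric number of 3, so it is sp2.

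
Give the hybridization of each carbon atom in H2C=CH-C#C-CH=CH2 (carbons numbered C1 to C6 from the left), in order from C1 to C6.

C1 sp2, C2 sp2, C3 sp, C4 sp, C5 sp2, C6 sp2

C1 has 3 σ bonds, plus one π bond: steric number 3 → sp2.
C2 has 3 σ bonds, plus one π bond: steric number 3 → sp2.
C3 is sp: 2 σ bonds, plus two π bonds, 2 electron-density regions.
C4 carries 2 σ bonds, plus two π bonds, giving a steric number of 2, so it is sp.
C5 — 3 σ bonds, plus one π bond. Steric number 3, so sp2.
C6 is sp2: 3 σ bonds, plus one π bond, 3 electron-density regions.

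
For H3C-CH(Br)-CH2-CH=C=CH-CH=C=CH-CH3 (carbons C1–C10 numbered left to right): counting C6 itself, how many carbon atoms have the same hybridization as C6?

4

C6 is sp2 (one π bond).
C1: sp3
C2: sp3
C3: sp3
C4: sp2 ✓
C5: sp
C6: sp2 ✓
C7: sp2 ✓
C8: sp
C9: sp2 ✓
C10: sp3
4 carbons are sp2.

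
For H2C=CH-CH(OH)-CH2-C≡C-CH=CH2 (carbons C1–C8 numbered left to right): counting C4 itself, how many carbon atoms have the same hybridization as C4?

C4 is sp3 (only σ bonds).
C1: sp2
C2: sp2
C3: sp3 ✓
C4: sp3 ✓
C5: sp
C6: sp
C7: sp2
C8: sp2
2 carbons are sp3.

2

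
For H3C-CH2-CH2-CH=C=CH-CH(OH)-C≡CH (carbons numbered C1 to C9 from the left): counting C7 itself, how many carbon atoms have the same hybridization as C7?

C7 is sp3 (only σ bonds).
C1: sp3 ✓
C2: sp3 ✓
C3: sp3 ✓
C4: sp2
C5: sp
C6: sp2
C7: sp3 ✓
C8: sp
C9: sp
4 carbons are sp3.

4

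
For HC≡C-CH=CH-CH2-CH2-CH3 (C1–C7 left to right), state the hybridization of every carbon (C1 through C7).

C1 sp, C2 sp, C3 sp2, C4 sp2, C5 sp3, C6 sp3, C7 sp3

C1 has 2 σ bonds, plus two π bonds: steric number 2 → sp.
C2: 2 σ bonds, plus two π bonds; 2 regions of electron density → sp.
C3: 3 σ bonds, plus one π bond; 3 regions of electron density → sp2.
C4 (3 σ bonds, plus one π bond) has steric number 3: sp2.
C5 (4 σ bonds) has steric number 4: sp3.
C6 carries 4 σ bonds, giving a steric number of 4, so it is sp3.
C7 has 4 σ bonds: steric number 4 → sp3.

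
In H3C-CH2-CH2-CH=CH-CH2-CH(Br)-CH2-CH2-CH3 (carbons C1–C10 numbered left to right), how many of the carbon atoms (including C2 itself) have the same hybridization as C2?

8

C2 is sp3 (only σ bonds).
C1: sp3 ✓
C2: sp3 ✓
C3: sp3 ✓
C4: sp2
C5: sp2
C6: sp3 ✓
C7: sp3 ✓
C8: sp3 ✓
C9: sp3 ✓
C10: sp3 ✓
8 carbons are sp3.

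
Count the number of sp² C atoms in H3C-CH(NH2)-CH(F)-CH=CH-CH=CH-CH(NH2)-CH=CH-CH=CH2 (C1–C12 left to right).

8

C1: sp3
C2: sp3
C3: sp3
C4: sp2 ✓
C5: sp2 ✓
C6: sp2 ✓
C7: sp2 ✓
C8: sp3
C9: sp2 ✓
C10: sp2 ✓
C11: sp2 ✓
C12: sp2 ✓
C4, C5, C6, C7, C9, C10, C11, C12 → 8 sp2 carbons.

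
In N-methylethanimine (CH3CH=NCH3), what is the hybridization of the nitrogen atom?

sp²

Two σ bonds + one lone pair = steric number 3 → sp2.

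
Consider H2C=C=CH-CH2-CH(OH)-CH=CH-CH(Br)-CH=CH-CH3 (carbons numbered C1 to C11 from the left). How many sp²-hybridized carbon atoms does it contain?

C1: sp2 ✓
C2: sp
C3: sp2 ✓
C4: sp3
C5: sp3
C6: sp2 ✓
C7: sp2 ✓
C8: sp3
C9: sp2 ✓
C10: sp2 ✓
C11: sp3
C1, C3, C6, C7, C9, C10 → 6 sp2 carbons.

6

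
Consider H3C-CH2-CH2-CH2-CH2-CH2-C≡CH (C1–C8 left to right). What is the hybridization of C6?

sp3

C6 is sp3: 4 σ bonds, 4 electron-density regions.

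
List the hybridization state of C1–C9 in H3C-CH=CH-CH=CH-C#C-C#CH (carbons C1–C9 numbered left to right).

C1 sp3, C2 sp2, C3 sp2, C4 sp2, C5 sp2, C6 sp, C7 sp, C8 sp, C9 sp

C1: 4 σ bonds; 4 regions of electron density → sp3.
C2: 3 σ bonds, plus one π bond — 3 electron domains, sp2.
C3: 3 σ bonds, plus one π bond; 3 regions of electron density → sp2.
C4: 3 σ bonds, plus one π bond; 3 regions of electron density → sp2.
C5 — 3 σ bonds, plus one π bond. Steric number 3, so sp2.
C6 carries 2 σ bonds, plus two π bonds, giving a steric number of 2, so it is sp.
C7: 2 σ bonds, plus two π bonds — 2 electron domains, sp.
C8 (2 σ bonds, plus two π bonds) has steric number 2: sp.
C9 carries 2 σ bonds, plus two π bonds, giving a steric number of 2, so it is sp.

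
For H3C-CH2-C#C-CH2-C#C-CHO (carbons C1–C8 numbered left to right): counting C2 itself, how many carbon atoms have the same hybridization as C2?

3

C2 is sp3 (only σ bonds).
C1: sp3 ✓
C2: sp3 ✓
C3: sp
C4: sp
C5: sp3 ✓
C6: sp
C7: sp
C8: sp2
3 carbons are sp3.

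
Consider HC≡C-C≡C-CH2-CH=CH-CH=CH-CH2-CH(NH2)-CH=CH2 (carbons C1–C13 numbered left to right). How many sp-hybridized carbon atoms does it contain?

4

C1: sp ✓
C2: sp ✓
C3: sp ✓
C4: sp ✓
C5: sp3
C6: sp2
C7: sp2
C8: sp2
C9: sp2
C10: sp3
C11: sp3
C12: sp2
C13: sp2
C1, C2, C3, C4 → 4 sp carbons.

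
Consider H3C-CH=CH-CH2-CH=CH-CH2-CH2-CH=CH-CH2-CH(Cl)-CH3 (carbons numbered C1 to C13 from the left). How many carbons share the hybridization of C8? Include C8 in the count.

7

C8 is sp3 (only σ bonds).
C1: sp3 ✓
C2: sp2
C3: sp2
C4: sp3 ✓
C5: sp2
C6: sp2
C7: sp3 ✓
C8: sp3 ✓
C9: sp2
C10: sp2
C11: sp3 ✓
C12: sp3 ✓
C13: sp3 ✓
7 carbons are sp3.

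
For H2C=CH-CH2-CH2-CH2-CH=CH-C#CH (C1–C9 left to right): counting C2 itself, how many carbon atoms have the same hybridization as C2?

C2 is sp2 (one π bond).
C1: sp2 ✓
C2: sp2 ✓
C3: sp3
C4: sp3
C5: sp3
C6: sp2 ✓
C7: sp2 ✓
C8: sp
C9: sp
4 carbons are sp2.

4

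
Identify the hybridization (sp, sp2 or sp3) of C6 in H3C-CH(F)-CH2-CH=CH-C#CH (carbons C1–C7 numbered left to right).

sp

C6: 2 σ bonds, plus two π bonds — 2 electron domains, sp.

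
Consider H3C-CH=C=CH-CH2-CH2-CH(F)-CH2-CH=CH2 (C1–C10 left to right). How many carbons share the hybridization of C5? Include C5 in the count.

C5 is sp3 (only σ bonds).
C1: sp3 ✓
C2: sp2
C3: sp
C4: sp2
C5: sp3 ✓
C6: sp3 ✓
C7: sp3 ✓
C8: sp3 ✓
C9: sp2
C10: sp2
5 carbons are sp3.

5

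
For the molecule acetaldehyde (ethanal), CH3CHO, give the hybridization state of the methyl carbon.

sp^3

The methyl carbon has 4 σ bonds: steric number 4 → sp3.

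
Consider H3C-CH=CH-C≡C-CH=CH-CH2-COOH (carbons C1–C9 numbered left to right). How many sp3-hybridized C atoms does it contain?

2

C1: sp3 ✓
C2: sp2
C3: sp2
C4: sp
C5: sp
C6: sp2
C7: sp2
C8: sp3 ✓
C9: sp2
C1, C8 → 2 sp3 carbons.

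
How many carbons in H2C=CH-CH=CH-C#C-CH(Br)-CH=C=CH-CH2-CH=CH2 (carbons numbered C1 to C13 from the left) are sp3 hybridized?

2

C1: sp2
C2: sp2
C3: sp2
C4: sp2
C5: sp
C6: sp
C7: sp3 ✓
C8: sp2
C9: sp
C10: sp2
C11: sp3 ✓
C12: sp2
C13: sp2
C7, C11 → 2 sp3 carbons.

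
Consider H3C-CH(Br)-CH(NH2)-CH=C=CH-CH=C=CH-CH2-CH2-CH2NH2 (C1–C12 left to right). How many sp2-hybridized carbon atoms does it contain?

C1: sp3
C2: sp3
C3: sp3
C4: sp2 ✓
C5: sp
C6: sp2 ✓
C7: sp2 ✓
C8: sp
C9: sp2 ✓
C10: sp3
C11: sp3
C12: sp3
C4, C6, C7, C9 → 4 sp2 carbons.

4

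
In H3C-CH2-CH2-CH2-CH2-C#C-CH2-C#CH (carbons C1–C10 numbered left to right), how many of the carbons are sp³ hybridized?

C1: sp3 ✓
C2: sp3 ✓
C3: sp3 ✓
C4: sp3 ✓
C5: sp3 ✓
C6: sp
C7: sp
C8: sp3 ✓
C9: sp
C10: sp
C1, C2, C3, C4, C5, C8 → 6 sp3 carbons.

6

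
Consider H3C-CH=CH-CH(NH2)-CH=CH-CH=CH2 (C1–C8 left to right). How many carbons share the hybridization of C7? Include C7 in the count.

C7 is sp2 (one π bond).
C1: sp3
C2: sp2 ✓
C3: sp2 ✓
C4: sp3
C5: sp2 ✓
C6: sp2 ✓
C7: sp2 ✓
C8: sp2 ✓
6 carbons are sp2.

6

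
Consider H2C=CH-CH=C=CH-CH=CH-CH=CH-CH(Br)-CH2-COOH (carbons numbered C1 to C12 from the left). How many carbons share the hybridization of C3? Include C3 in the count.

C3 is sp2 (one π bond).
C1: sp2 ✓
C2: sp2 ✓
C3: sp2 ✓
C4: sp
C5: sp2 ✓
C6: sp2 ✓
C7: sp2 ✓
C8: sp2 ✓
C9: sp2 ✓
C10: sp3
C11: sp3
C12: sp2 ✓
9 carbons are sp2.

9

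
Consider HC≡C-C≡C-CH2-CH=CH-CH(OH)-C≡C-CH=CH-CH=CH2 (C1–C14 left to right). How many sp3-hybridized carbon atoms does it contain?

2

C1: sp
C2: sp
C3: sp
C4: sp
C5: sp3 ✓
C6: sp2
C7: sp2
C8: sp3 ✓
C9: sp
C10: sp
C11: sp2
C12: sp2
C13: sp2
C14: sp2
C5, C8 → 2 sp3 carbons.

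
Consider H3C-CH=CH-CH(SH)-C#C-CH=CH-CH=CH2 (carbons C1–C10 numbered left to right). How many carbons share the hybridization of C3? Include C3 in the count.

6

C3 is sp2 (one π bond).
C1: sp3
C2: sp2 ✓
C3: sp2 ✓
C4: sp3
C5: sp
C6: sp
C7: sp2 ✓
C8: sp2 ✓
C9: sp2 ✓
C10: sp2 ✓
6 carbons are sp2.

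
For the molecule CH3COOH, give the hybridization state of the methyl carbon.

sp^3

The methyl carbon: 4 σ bonds — 4 electron domains, sp3.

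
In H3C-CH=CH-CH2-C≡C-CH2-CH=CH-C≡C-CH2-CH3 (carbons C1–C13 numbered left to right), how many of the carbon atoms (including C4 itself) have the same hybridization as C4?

C4 is sp3 (only σ bonds).
C1: sp3 ✓
C2: sp2
C3: sp2
C4: sp3 ✓
C5: sp
C6: sp
C7: sp3 ✓
C8: sp2
C9: sp2
C10: sp
C11: sp
C12: sp3 ✓
C13: sp3 ✓
5 carbons are sp3.

5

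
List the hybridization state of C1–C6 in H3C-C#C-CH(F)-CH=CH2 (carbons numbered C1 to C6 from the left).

C1 sp3, C2 sp, C3 sp, C4 sp3, C5 sp2, C6 sp2

C1 (4 σ bonds) has steric number 4: sp3.
C2 carries 2 σ bonds, plus two π bonds, giving a steric number of 2, so it is sp.
C3 — 2 σ bonds, plus two π bonds. Steric number 2, so sp.
C4 has 4 σ bonds: steric number 4 → sp3.
C5 — 3 σ bonds, plus one π bond. Steric number 3, so sp2.
C6 has 3 σ bonds, plus one π bond: steric number 3 → sp2.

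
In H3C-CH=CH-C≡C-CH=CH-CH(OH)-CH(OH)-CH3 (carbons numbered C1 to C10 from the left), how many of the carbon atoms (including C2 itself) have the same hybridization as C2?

4

C2 is sp2 (one π bond).
C1: sp3
C2: sp2 ✓
C3: sp2 ✓
C4: sp
C5: sp
C6: sp2 ✓
C7: sp2 ✓
C8: sp3
C9: sp3
C10: sp3
4 carbons are sp2.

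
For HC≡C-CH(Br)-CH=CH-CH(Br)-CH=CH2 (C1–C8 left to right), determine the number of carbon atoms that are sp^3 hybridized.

2

C1: sp
C2: sp
C3: sp3 ✓
C4: sp2
C5: sp2
C6: sp3 ✓
C7: sp2
C8: sp2
C3, C6 → 2 sp3 carbons.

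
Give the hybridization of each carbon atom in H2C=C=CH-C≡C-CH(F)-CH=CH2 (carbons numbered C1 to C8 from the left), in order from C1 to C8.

C1 has 3 σ bonds, plus one π bond: steric number 3 → sp2.
C2 (2 σ bonds, plus two π bonds) has steric number 2: sp.
C3: 3 σ bonds, plus one π bond; 3 regions of electron density → sp2.
C4 carries 2 σ bonds, plus two π bonds, giving a steric number of 2, so it is sp.
C5 is sp: 2 σ bonds, plus two π bonds, 2 electron-density regions.
C6 is sp3: 4 σ bonds, 4 electron-density regions.
C7: 3 σ bonds, plus one π bond — 3 electron domains, sp2.
C8 (3 σ bonds, plus one π bond) has steric number 3: sp2.

C1 sp2, C2 sp, C3 sp2, C4 sp, C5 sp, C6 sp3, C7 sp2, C8 sp2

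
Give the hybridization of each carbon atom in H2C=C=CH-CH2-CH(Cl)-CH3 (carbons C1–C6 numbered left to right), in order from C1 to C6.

C1: 3 σ bonds, plus one π bond; 3 regions of electron density → sp2.
C2 (2 σ bonds, plus two π bonds) has steric number 2: sp.
C3 has 3 σ bonds, plus one π bond: steric number 3 → sp2.
C4: 4 σ bonds — 4 electron domains, sp3.
C5: 4 σ bonds — 4 electron domains, sp3.
C6: 4 σ bonds; 4 regions of electron density → sp3.

C1 sp2, C2 sp, C3 sp2, C4 sp3, C5 sp3, C6 sp3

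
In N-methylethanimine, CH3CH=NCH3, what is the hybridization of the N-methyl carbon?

sp3

The N-methyl carbon has 4 σ bonds: steric number 4 → sp3.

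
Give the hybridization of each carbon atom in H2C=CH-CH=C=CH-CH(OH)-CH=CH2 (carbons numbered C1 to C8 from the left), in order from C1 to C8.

C1 (3 σ bonds, plus one π bond) has steric number 3: sp2.
C2: 3 σ bonds, plus one π bond; 3 regions of electron density → sp2.
C3 carries 3 σ bonds, plus one π bond, giving a steric number of 3, so it is sp2.
C4: 2 σ bonds, plus two π bonds; 2 regions of electron density → sp.
C5 carries 3 σ bonds, plus one π bond, giving a steric number of 3, so it is sp2.
C6 (4 σ bonds) has steric number 4: sp3.
C7: 3 σ bonds, plus one π bond — 3 electron domains, sp2.
C8 — 3 σ bonds, plus one π bond. Steric number 3, so sp2.

C1 sp2, C2 sp2, C3 sp2, C4 sp, C5 sp2, C6 sp3, C7 sp2, C8 sp2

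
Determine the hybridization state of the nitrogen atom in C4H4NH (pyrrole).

N has three σ bonds; its lone pair occupies the p orbital and is part of the aromatic π system, so N is sp2 (not the sp3 a naive steric count of 4 would give).

sp2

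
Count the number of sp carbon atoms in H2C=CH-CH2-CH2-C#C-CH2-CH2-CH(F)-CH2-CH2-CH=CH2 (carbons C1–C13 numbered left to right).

2

C1: sp2
C2: sp2
C3: sp3
C4: sp3
C5: sp ✓
C6: sp ✓
C7: sp3
C8: sp3
C9: sp3
C10: sp3
C11: sp3
C12: sp2
C13: sp2
C5, C6 → 2 sp carbons.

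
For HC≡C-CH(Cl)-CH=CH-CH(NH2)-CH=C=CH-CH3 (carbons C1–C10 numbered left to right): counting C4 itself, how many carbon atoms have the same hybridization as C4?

4

C4 is sp2 (one π bond).
C1: sp
C2: sp
C3: sp3
C4: sp2 ✓
C5: sp2 ✓
C6: sp3
C7: sp2 ✓
C8: sp
C9: sp2 ✓
C10: sp3
4 carbons are sp2.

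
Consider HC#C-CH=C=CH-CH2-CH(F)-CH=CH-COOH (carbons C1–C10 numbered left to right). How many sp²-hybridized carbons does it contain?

C1: sp
C2: sp
C3: sp2 ✓
C4: sp
C5: sp2 ✓
C6: sp3
C7: sp3
C8: sp2 ✓
C9: sp2 ✓
C10: sp2 ✓
C3, C5, C8, C9, C10 → 5 sp2 carbons.

5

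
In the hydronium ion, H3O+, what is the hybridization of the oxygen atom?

sp^3

Three σ bonds + one lone pair = steric number 4 → sp3.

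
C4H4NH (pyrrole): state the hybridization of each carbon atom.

Each carbon atom has 3 σ bonds, plus one π bond: steric number 3 → sp2.

sp^2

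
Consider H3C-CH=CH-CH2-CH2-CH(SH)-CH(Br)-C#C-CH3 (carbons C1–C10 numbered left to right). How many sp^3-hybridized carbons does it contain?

C1: sp3 ✓
C2: sp2
C3: sp2
C4: sp3 ✓
C5: sp3 ✓
C6: sp3 ✓
C7: sp3 ✓
C8: sp
C9: sp
C10: sp3 ✓
C1, C4, C5, C6, C7, C10 → 6 sp3 carbons.

6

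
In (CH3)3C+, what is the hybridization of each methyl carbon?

Each methyl carbon (4 σ bonds) has steric number 4: sp3.

sp3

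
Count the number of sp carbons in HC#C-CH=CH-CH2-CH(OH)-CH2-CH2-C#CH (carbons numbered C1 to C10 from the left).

C1: sp ✓
C2: sp ✓
C3: sp2
C4: sp2
C5: sp3
C6: sp3
C7: sp3
C8: sp3
C9: sp ✓
C10: sp ✓
C1, C2, C9, C10 → 4 sp carbons.

4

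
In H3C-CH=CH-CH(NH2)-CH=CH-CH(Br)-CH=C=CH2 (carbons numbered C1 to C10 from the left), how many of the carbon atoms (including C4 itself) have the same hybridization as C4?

C4 is sp3 (only σ bonds).
C1: sp3 ✓
C2: sp2
C3: sp2
C4: sp3 ✓
C5: sp2
C6: sp2
C7: sp3 ✓
C8: sp2
C9: sp
C10: sp2
3 carbons are sp3.

3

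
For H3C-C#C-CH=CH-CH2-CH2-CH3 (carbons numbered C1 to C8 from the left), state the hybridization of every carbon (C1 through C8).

C1: 4 σ bonds; 4 regions of electron density → sp3.
C2 — 2 σ bonds, plus two π bonds. Steric number 2, so sp.
C3 is sp: 2 σ bonds, plus two π bonds, 2 electron-density regions.
C4 has 3 σ bonds, plus one π bond: steric number 3 → sp2.
C5 (3 σ bonds, plus one π bond) has steric number 3: sp2.
C6 carries 4 σ bonds, giving a steric number of 4, so it is sp3.
C7: 4 σ bonds — 4 electron domains, sp3.
C8 is sp3: 4 σ bonds, 4 electron-density regions.

C1 sp3, C2 sp, C3 sp, C4 sp2, C5 sp2, C6 sp3, C7 sp3, C8 sp3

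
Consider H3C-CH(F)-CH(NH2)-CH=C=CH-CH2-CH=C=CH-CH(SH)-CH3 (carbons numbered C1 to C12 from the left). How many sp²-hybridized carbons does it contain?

C1: sp3
C2: sp3
C3: sp3
C4: sp2 ✓
C5: sp
C6: sp2 ✓
C7: sp3
C8: sp2 ✓
C9: sp
C10: sp2 ✓
C11: sp3
C12: sp3
C4, C6, C8, C10 → 4 sp2 carbons.

4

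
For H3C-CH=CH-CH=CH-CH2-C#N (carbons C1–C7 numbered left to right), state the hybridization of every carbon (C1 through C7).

C1 carries 4 σ bonds, giving a steric number of 4, so it is sp3.
C2 — 3 σ bonds, plus one π bond. Steric number 3, so sp2.
C3: 3 σ bonds, plus one π bond; 3 regions of electron density → sp2.
C4 is sp2: 3 σ bonds, plus one π bond, 3 electron-density regions.
C5 — 3 σ bonds, plus one π bond. Steric number 3, so sp2.
C6 is sp3: 4 σ bonds, 4 electron-density regions.
C7: 2 σ bonds, plus two π bonds; 2 regions of electron density → sp.

C1 sp3, C2 sp2, C3 sp2, C4 sp2, C5 sp2, C6 sp3, C7 sp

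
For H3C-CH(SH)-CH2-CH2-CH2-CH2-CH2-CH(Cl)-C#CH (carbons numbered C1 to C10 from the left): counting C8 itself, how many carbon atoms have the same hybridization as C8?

8

C8 is sp3 (only σ bonds).
C1: sp3 ✓
C2: sp3 ✓
C3: sp3 ✓
C4: sp3 ✓
C5: sp3 ✓
C6: sp3 ✓
C7: sp3 ✓
C8: sp3 ✓
C9: sp
C10: sp
8 carbons are sp3.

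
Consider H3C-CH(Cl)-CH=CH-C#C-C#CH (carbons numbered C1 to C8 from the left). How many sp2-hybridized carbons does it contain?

C1: sp3
C2: sp3
C3: sp2 ✓
C4: sp2 ✓
C5: sp
C6: sp
C7: sp
C8: sp
C3, C4 → 2 sp2 carbons.

2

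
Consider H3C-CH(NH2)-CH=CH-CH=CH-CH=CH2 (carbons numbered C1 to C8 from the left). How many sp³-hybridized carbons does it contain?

C1: sp3 ✓
C2: sp3 ✓
C3: sp2
C4: sp2
C5: sp2
C6: sp2
C7: sp2
C8: sp2
C1, C2 → 2 sp3 carbons.

2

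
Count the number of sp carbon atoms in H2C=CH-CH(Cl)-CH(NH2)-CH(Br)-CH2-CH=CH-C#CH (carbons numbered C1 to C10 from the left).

C1: sp2
C2: sp2
C3: sp3
C4: sp3
C5: sp3
C6: sp3
C7: sp2
C8: sp2
C9: sp ✓
C10: sp ✓
C9, C10 → 2 sp carbons.

2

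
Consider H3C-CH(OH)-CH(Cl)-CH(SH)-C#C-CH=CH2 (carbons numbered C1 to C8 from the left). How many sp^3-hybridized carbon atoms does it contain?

4

C1: sp3 ✓
C2: sp3 ✓
C3: sp3 ✓
C4: sp3 ✓
C5: sp
C6: sp
C7: sp2
C8: sp2
C1, C2, C3, C4 → 4 sp3 carbons.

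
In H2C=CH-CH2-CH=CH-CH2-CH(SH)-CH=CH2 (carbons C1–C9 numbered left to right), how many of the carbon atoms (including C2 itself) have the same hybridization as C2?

C2 is sp2 (one π bond).
C1: sp2 ✓
C2: sp2 ✓
C3: sp3
C4: sp2 ✓
C5: sp2 ✓
C6: sp3
C7: sp3
C8: sp2 ✓
C9: sp2 ✓
6 carbons are sp2.

6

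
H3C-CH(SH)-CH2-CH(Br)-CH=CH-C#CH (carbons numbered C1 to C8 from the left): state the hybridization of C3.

sp^3

C3 has 4 σ bonds: steric number 4 → sp3.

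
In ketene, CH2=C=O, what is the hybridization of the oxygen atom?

The oxygen atom — 1 σ bond and 2 lone pairs, plus one π bond. Steric number 3, so sp2.

sp^2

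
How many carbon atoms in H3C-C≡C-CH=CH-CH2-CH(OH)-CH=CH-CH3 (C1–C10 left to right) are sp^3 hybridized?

C1: sp3 ✓
C2: sp
C3: sp
C4: sp2
C5: sp2
C6: sp3 ✓
C7: sp3 ✓
C8: sp2
C9: sp2
C10: sp3 ✓
C1, C6, C7, C10 → 4 sp3 carbons.

4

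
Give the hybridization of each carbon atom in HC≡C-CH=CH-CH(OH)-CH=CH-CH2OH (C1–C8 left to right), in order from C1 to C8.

C1 sp, C2 sp, C3 sp2, C4 sp2, C5 sp3, C6 sp2, C7 sp2, C8 sp3

C1 is sp: 2 σ bonds, plus two π bonds, 2 electron-density regions.
C2: 2 σ bonds, plus two π bonds; 2 regions of electron density → sp.
C3 — 3 σ bonds, plus one π bond. Steric number 3, so sp2.
C4 (3 σ bonds, plus one π bond) has steric number 3: sp2.
C5: 4 σ bonds; 4 regions of electron density → sp3.
C6 (3 σ bonds, plus one π bond) has steric number 3: sp2.
C7 (3 σ bonds, plus one π bond) has steric number 3: sp2.
C8 carries 4 σ bonds, giving a steric number of 4, so it is sp3.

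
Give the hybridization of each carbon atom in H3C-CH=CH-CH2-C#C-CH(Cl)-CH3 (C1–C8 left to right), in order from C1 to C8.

C1 carries 4 σ bonds, giving a steric number of 4, so it is sp3.
C2 is sp2: 3 σ bonds, plus one π bond, 3 electron-density regions.
C3: 3 σ bonds, plus one π bond — 3 electron domains, sp2.
C4 (4 σ bonds) has steric number 4: sp3.
C5: 2 σ bonds, plus two π bonds; 2 regions of electron density → sp.
C6 (2 σ bonds, plus two π bonds) has steric number 2: sp.
C7 has 4 σ bonds: steric number 4 → sp3.
C8: 4 σ bonds — 4 electron domains, sp3.

C1 sp3, C2 sp2, C3 sp2, C4 sp3, C5 sp, C6 sp, C7 sp3, C8 sp3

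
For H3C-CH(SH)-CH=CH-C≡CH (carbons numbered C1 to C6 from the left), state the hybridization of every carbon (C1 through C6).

C1: 4 σ bonds — 4 electron domains, sp3.
C2: 4 σ bonds — 4 electron domains, sp3.
C3: 3 σ bonds, plus one π bond — 3 electron domains, sp2.
C4: 3 σ bonds, plus one π bond; 3 regions of electron density → sp2.
C5: 2 σ bonds, plus two π bonds — 2 electron domains, sp.
C6: 2 σ bonds, plus two π bonds; 2 regions of electron density → sp.

C1 sp3, C2 sp3, C3 sp2, C4 sp2, C5 sp, C6 sp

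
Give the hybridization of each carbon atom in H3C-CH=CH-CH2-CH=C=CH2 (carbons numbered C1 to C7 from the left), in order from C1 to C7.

C1 sp3, C2 sp2, C3 sp2, C4 sp3, C5 sp2, C6 sp, C7 sp2

C1: 4 σ bonds — 4 electron domains, sp3.
C2 is sp2: 3 σ bonds, plus one π bond, 3 electron-density regions.
C3 (3 σ bonds, plus one π bond) has steric number 3: sp2.
C4: 4 σ bonds; 4 regions of electron density → sp3.
C5 — 3 σ bonds, plus one π bond. Steric number 3, so sp2.
C6 has 2 σ bonds, plus two π bonds: steric number 2 → sp.
C7: 3 σ bonds, plus one π bond — 3 electron domains, sp2.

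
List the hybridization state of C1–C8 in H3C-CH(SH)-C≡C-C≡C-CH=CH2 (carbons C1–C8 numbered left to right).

C1: 4 σ bonds; 4 regions of electron density → sp3.
C2: 4 σ bonds — 4 electron domains, sp3.
C3 has 2 σ bonds, plus two π bonds: steric number 2 → sp.
C4 has 2 σ bonds, plus two π bonds: steric number 2 → sp.
C5: 2 σ bonds, plus two π bonds — 2 electron domains, sp.
C6: 2 σ bonds, plus two π bonds — 2 electron domains, sp.
C7 has 3 σ bonds, plus one π bond: steric number 3 → sp2.
C8 has 3 σ bonds, plus one π bond: steric number 3 → sp2.

C1 sp3, C2 sp3, C3 sp, C4 sp, C5 sp, C6 sp, C7 sp2, C8 sp2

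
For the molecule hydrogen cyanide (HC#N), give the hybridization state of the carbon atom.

sp

The carbon atom — 2 σ bonds, plus two π bonds. Steric number 2, so sp.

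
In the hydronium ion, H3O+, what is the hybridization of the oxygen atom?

sp^3

Three σ bonds + one lone pair = steric number 4 → sp3.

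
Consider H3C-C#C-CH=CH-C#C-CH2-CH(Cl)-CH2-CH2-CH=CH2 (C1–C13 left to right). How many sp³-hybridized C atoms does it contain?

C1: sp3 ✓
C2: sp
C3: sp
C4: sp2
C5: sp2
C6: sp
C7: sp
C8: sp3 ✓
C9: sp3 ✓
C10: sp3 ✓
C11: sp3 ✓
C12: sp2
C13: sp2
C1, C8, C9, C10, C11 → 5 sp3 carbons.

5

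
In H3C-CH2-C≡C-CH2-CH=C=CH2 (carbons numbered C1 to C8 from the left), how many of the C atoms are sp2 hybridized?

C1: sp3
C2: sp3
C3: sp
C4: sp
C5: sp3
C6: sp2 ✓
C7: sp
C8: sp2 ✓
C6, C8 → 2 sp2 carbons.

2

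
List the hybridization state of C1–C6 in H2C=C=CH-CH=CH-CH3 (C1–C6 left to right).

C1 sp2, C2 sp, C3 sp2, C4 sp2, C5 sp2, C6 sp3

C1 carries 3 σ bonds, plus one π bond, giving a steric number of 3, so it is sp2.
C2: 2 σ bonds, plus two π bonds — 2 electron domains, sp.
C3 (3 σ bonds, plus one π bond) has steric number 3: sp2.
C4 (3 σ bonds, plus one π bond) has steric number 3: sp2.
C5 is sp2: 3 σ bonds, plus one π bond, 3 electron-density regions.
C6 has 4 σ bonds: steric number 4 → sp3.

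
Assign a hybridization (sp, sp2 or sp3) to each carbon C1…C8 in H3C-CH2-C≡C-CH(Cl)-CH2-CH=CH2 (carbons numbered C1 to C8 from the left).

C1 sp3, C2 sp3, C3 sp, C4 sp, C5 sp3, C6 sp3, C7 sp2, C8 sp2

C1 (4 σ bonds) has steric number 4: sp3.
C2 has 4 σ bonds: steric number 4 → sp3.
C3 has 2 σ bonds, plus two π bonds: steric number 2 → sp.
C4: 2 σ bonds, plus two π bonds — 2 electron domains, sp.
C5: 4 σ bonds — 4 electron domains, sp3.
C6: 4 σ bonds — 4 electron domains, sp3.
C7 carries 3 σ bonds, plus one π bond, giving a steric number of 3, so it is sp2.
C8 has 3 σ bonds, plus one π bond: steric number 3 → sp2.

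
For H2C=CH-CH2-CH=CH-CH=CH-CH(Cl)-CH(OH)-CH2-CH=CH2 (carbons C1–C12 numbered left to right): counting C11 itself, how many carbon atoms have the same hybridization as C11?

C11 is sp2 (one π bond).
C1: sp2 ✓
C2: sp2 ✓
C3: sp3
C4: sp2 ✓
C5: sp2 ✓
C6: sp2 ✓
C7: sp2 ✓
C8: sp3
C9: sp3
C10: sp3
C11: sp2 ✓
C12: sp2 ✓
8 carbons are sp2.

8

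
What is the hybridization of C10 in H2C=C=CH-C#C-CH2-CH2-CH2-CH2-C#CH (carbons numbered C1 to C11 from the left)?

sp

C10 carries 2 σ bonds, plus two π bonds, giving a steric number of 2, so it is sp.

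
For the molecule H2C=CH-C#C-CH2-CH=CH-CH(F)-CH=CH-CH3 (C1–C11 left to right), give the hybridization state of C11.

sp^3

C11 — 4 σ bonds. Steric number 4, so sp3.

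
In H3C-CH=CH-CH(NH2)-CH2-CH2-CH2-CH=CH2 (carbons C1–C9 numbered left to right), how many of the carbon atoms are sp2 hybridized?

C1: sp3
C2: sp2 ✓
C3: sp2 ✓
C4: sp3
C5: sp3
C6: sp3
C7: sp3
C8: sp2 ✓
C9: sp2 ✓
C2, C3, C8, C9 → 4 sp2 carbons.

4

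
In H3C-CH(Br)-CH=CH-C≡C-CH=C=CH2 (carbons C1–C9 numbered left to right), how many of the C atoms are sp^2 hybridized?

4

C1: sp3
C2: sp3
C3: sp2 ✓
C4: sp2 ✓
C5: sp
C6: sp
C7: sp2 ✓
C8: sp
C9: sp2 ✓
C3, C4, C7, C9 → 4 sp2 carbons.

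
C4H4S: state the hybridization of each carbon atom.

sp^2

Each carbon atom: 3 σ bonds, plus one π bond; 3 regions of electron density → sp2.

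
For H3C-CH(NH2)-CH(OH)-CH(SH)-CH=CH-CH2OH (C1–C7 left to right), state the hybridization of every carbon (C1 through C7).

C1 — 4 σ bonds. Steric number 4, so sp3.
C2 is sp3: 4 σ bonds, 4 electron-density regions.
C3 carries 4 σ bonds, giving a steric number of 4, so it is sp3.
C4 (4 σ bonds) has steric number 4: sp3.
C5 — 3 σ bonds, plus one π bond. Steric number 3, so sp2.
C6 — 3 σ bonds, plus one π bond. Steric number 3, so sp2.
C7: 4 σ bonds — 4 electron domains, sp3.

C1 sp3, C2 sp3, C3 sp3, C4 sp3, C5 sp2, C6 sp2, C7 sp3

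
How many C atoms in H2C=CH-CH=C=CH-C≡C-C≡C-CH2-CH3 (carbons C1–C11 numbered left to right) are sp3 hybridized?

2

C1: sp2
C2: sp2
C3: sp2
C4: sp
C5: sp2
C6: sp
C7: sp
C8: sp
C9: sp
C10: sp3 ✓
C11: sp3 ✓
C10, C11 → 2 sp3 carbons.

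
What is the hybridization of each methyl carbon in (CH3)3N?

sp³

Each methyl carbon — 4 σ bonds. Steric number 4, so sp3.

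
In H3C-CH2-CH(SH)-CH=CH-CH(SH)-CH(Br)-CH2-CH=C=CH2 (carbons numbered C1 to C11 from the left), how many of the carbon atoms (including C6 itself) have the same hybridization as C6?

C6 is sp3 (only σ bonds).
C1: sp3 ✓
C2: sp3 ✓
C3: sp3 ✓
C4: sp2
C5: sp2
C6: sp3 ✓
C7: sp3 ✓
C8: sp3 ✓
C9: sp2
C10: sp
C11: sp2
6 carbons are sp3.

6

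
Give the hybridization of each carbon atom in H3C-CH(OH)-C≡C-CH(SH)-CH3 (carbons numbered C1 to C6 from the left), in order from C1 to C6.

C1 sp3, C2 sp3, C3 sp, C4 sp, C5 sp3, C6 sp3

C1: 4 σ bonds; 4 regions of electron density → sp3.
C2 has 4 σ bonds: steric number 4 → sp3.
C3: 2 σ bonds, plus two π bonds — 2 electron domains, sp.
C4: 2 σ bonds, plus two π bonds; 2 regions of electron density → sp.
C5: 4 σ bonds; 4 regions of electron density → sp3.
C6 has 4 σ bonds: steric number 4 → sp3.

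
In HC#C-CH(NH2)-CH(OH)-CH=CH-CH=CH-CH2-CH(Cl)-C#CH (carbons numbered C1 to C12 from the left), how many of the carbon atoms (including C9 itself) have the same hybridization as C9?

4

C9 is sp3 (only σ bonds).
C1: sp
C2: sp
C3: sp3 ✓
C4: sp3 ✓
C5: sp2
C6: sp2
C7: sp2
C8: sp2
C9: sp3 ✓
C10: sp3 ✓
C11: sp
C12: sp
4 carbons are sp3.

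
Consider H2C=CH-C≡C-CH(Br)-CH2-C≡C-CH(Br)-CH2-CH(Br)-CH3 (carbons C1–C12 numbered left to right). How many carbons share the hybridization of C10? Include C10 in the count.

C10 is sp3 (only σ bonds).
C1: sp2
C2: sp2
C3: sp
C4: sp
C5: sp3 ✓
C6: sp3 ✓
C7: sp
C8: sp
C9: sp3 ✓
C10: sp3 ✓
C11: sp3 ✓
C12: sp3 ✓
6 carbons are sp3.

6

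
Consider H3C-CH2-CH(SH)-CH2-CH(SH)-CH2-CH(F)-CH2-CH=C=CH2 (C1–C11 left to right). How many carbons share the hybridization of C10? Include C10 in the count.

C10 is sp (two π bonds).
C1: sp3
C2: sp3
C3: sp3
C4: sp3
C5: sp3
C6: sp3
C7: sp3
C8: sp3
C9: sp2
C10: sp ✓
C11: sp2
1 carbon is sp.

1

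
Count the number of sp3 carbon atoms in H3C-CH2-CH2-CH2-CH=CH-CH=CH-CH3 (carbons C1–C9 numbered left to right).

5

C1: sp3 ✓
C2: sp3 ✓
C3: sp3 ✓
C4: sp3 ✓
C5: sp2
C6: sp2
C7: sp2
C8: sp2
C9: sp3 ✓
C1, C2, C3, C4, C9 → 5 sp3 carbons.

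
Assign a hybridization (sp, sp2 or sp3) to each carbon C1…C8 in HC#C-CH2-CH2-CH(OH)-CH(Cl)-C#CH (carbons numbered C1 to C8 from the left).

C1 sp, C2 sp, C3 sp3, C4 sp3, C5 sp3, C6 sp3, C7 sp, C8 sp

C1 (2 σ bonds, plus two π bonds) has steric number 2: sp.
C2: 2 σ bonds, plus two π bonds; 2 regions of electron density → sp.
C3 carries 4 σ bonds, giving a steric number of 4, so it is sp3.
C4 carries 4 σ bonds, giving a steric number of 4, so it is sp3.
C5 has 4 σ bonds: steric number 4 → sp3.
C6 (4 σ bonds) has steric number 4: sp3.
C7: 2 σ bonds, plus two π bonds; 2 regions of electron density → sp.
C8 is sp: 2 σ bonds, plus two π bonds, 2 electron-density regions.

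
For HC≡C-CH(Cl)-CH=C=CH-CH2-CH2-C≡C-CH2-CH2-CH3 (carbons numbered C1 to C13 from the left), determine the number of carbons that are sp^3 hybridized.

C1: sp
C2: sp
C3: sp3 ✓
C4: sp2
C5: sp
C6: sp2
C7: sp3 ✓
C8: sp3 ✓
C9: sp
C10: sp
C11: sp3 ✓
C12: sp3 ✓
C13: sp3 ✓
C3, C7, C8, C11, C12, C13 → 6 sp3 carbons.

6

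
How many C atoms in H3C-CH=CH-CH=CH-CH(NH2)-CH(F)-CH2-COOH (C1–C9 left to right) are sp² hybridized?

5

C1: sp3
C2: sp2 ✓
C3: sp2 ✓
C4: sp2 ✓
C5: sp2 ✓
C6: sp3
C7: sp3
C8: sp3
C9: sp2 ✓
C2, C3, C4, C5, C9 → 5 sp2 carbons.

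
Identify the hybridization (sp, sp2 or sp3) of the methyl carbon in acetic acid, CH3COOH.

The methyl carbon: 4 σ bonds — 4 electron domains, sp3.

sp³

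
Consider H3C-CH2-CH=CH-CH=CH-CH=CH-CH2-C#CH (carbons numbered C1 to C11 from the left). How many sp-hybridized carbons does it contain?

C1: sp3
C2: sp3
C3: sp2
C4: sp2
C5: sp2
C6: sp2
C7: sp2
C8: sp2
C9: sp3
C10: sp ✓
C11: sp ✓
C10, C11 → 2 sp carbons.

2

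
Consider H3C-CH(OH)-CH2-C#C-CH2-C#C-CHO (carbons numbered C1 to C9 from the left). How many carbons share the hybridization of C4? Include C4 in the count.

4

C4 is sp (two π bonds).
C1: sp3
C2: sp3
C3: sp3
C4: sp ✓
C5: sp ✓
C6: sp3
C7: sp ✓
C8: sp ✓
C9: sp2
4 carbons are sp.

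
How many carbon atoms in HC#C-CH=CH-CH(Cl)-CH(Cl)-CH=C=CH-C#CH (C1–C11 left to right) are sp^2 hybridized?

4

C1: sp
C2: sp
C3: sp2 ✓
C4: sp2 ✓
C5: sp3
C6: sp3
C7: sp2 ✓
C8: sp
C9: sp2 ✓
C10: sp
C11: sp
C3, C4, C7, C9 → 4 sp2 carbons.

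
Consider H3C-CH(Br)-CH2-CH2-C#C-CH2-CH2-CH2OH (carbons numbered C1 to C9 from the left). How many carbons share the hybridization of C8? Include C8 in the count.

C8 is sp3 (only σ bonds).
C1: sp3 ✓
C2: sp3 ✓
C3: sp3 ✓
C4: sp3 ✓
C5: sp
C6: sp
C7: sp3 ✓
C8: sp3 ✓
C9: sp3 ✓
7 carbons are sp3.

7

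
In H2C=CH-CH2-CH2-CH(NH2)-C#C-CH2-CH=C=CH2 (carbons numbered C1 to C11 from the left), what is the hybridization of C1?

C1: 3 σ bonds, plus one π bond; 3 regions of electron density → sp2.

sp2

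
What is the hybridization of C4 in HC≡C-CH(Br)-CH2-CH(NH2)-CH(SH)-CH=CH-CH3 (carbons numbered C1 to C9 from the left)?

C4 — 4 σ bonds. Steric number 4, so sp3.

sp^3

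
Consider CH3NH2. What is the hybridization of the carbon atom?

The carbon atom: 4 σ bonds; 4 regions of electron density → sp3.

sp³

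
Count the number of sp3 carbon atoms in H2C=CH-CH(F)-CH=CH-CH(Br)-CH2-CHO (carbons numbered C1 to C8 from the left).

C1: sp2
C2: sp2
C3: sp3 ✓
C4: sp2
C5: sp2
C6: sp3 ✓
C7: sp3 ✓
C8: sp2
C3, C6, C7 → 3 sp3 carbons.

3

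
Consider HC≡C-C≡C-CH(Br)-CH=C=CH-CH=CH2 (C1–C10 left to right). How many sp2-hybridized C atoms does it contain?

C1: sp
C2: sp
C3: sp
C4: sp
C5: sp3
C6: sp2 ✓
C7: sp
C8: sp2 ✓
C9: sp2 ✓
C10: sp2 ✓
C6, C8, C9, C10 → 4 sp2 carbons.

4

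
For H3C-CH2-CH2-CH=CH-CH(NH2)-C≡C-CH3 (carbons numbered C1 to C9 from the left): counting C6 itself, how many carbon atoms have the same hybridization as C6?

5

C6 is sp3 (only σ bonds).
C1: sp3 ✓
C2: sp3 ✓
C3: sp3 ✓
C4: sp2
C5: sp2
C6: sp3 ✓
C7: sp
C8: sp
C9: sp3 ✓
5 carbons are sp3.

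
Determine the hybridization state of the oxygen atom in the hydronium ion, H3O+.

Three σ bonds + one lone pair = steric number 4 → sp3.

sp^3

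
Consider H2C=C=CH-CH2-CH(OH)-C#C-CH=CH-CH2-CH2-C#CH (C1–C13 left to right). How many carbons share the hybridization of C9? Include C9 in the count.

4

C9 is sp2 (one π bond).
C1: sp2 ✓
C2: sp
C3: sp2 ✓
C4: sp3
C5: sp3
C6: sp
C7: sp
C8: sp2 ✓
C9: sp2 ✓
C10: sp3
C11: sp3
C12: sp
C13: sp
4 carbons are sp2.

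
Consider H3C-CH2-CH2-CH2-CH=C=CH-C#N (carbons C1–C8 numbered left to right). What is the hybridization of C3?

C3 carries 4 σ bonds, giving a steric number of 4, so it is sp3.

sp³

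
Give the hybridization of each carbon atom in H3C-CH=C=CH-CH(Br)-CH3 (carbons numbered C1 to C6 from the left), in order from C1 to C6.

C1 sp3, C2 sp2, C3 sp, C4 sp2, C5 sp3, C6 sp3

C1 carries 4 σ bonds, giving a steric number of 4, so it is sp3.
C2 (3 σ bonds, plus one π bond) has steric number 3: sp2.
C3 carries 2 σ bonds, plus two π bonds, giving a steric number of 2, so it is sp.
C4 — 3 σ bonds, plus one π bond. Steric number 3, so sp2.
C5: 4 σ bonds — 4 electron domains, sp3.
C6 — 4 σ bonds. Steric number 4, so sp3.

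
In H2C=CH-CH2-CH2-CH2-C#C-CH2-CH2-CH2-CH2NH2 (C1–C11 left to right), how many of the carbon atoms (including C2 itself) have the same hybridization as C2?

C2 is sp2 (one π bond).
C1: sp2 ✓
C2: sp2 ✓
C3: sp3
C4: sp3
C5: sp3
C6: sp
C7: sp
C8: sp3
C9: sp3
C10: sp3
C11: sp3
2 carbons are sp2.

2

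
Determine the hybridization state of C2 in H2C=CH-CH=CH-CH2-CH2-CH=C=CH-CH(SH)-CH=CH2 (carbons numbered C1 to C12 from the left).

sp²

C2 is sp2: 3 σ bonds, plus one π bond, 3 electron-density regions.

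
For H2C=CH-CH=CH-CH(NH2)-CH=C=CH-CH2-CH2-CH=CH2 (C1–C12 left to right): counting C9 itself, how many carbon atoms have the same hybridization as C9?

3

C9 is sp3 (only σ bonds).
C1: sp2
C2: sp2
C3: sp2
C4: sp2
C5: sp3 ✓
C6: sp2
C7: sp
C8: sp2
C9: sp3 ✓
C10: sp3 ✓
C11: sp2
C12: sp2
3 carbons are sp3.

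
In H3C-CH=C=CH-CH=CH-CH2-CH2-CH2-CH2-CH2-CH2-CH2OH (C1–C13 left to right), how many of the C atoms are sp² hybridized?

4

C1: sp3
C2: sp2 ✓
C3: sp
C4: sp2 ✓
C5: sp2 ✓
C6: sp2 ✓
C7: sp3
C8: sp3
C9: sp3
C10: sp3
C11: sp3
C12: sp3
C13: sp3
C2, C4, C5, C6 → 4 sp2 carbons.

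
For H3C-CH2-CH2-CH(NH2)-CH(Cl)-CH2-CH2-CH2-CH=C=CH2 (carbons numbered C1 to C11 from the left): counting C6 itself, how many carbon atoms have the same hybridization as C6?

8

C6 is sp3 (only σ bonds).
C1: sp3 ✓
C2: sp3 ✓
C3: sp3 ✓
C4: sp3 ✓
C5: sp3 ✓
C6: sp3 ✓
C7: sp3 ✓
C8: sp3 ✓
C9: sp2
C10: sp
C11: sp2
8 carbons are sp3.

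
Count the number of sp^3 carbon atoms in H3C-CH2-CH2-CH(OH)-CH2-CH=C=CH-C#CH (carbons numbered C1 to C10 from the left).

C1: sp3 ✓
C2: sp3 ✓
C3: sp3 ✓
C4: sp3 ✓
C5: sp3 ✓
C6: sp2
C7: sp
C8: sp2
C9: sp
C10: sp
C1, C2, C3, C4, C5 → 5 sp3 carbons.

5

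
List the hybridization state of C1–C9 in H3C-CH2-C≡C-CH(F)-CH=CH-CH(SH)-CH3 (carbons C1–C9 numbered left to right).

C1 carries 4 σ bonds, giving a steric number of 4, so it is sp3.
C2 — 4 σ bonds. Steric number 4, so sp3.
C3: 2 σ bonds, plus two π bonds; 2 regions of electron density → sp.
C4 is sp: 2 σ bonds, plus two π bonds, 2 electron-density regions.
C5 is sp3: 4 σ bonds, 4 electron-density regions.
C6 (3 σ bonds, plus one π bond) has steric number 3: sp2.
C7: 3 σ bonds, plus one π bond — 3 electron domains, sp2.
C8: 4 σ bonds — 4 electron domains, sp3.
C9 is sp3: 4 σ bonds, 4 electron-density regions.

C1 sp3, C2 sp3, C3 sp, C4 sp, C5 sp3, C6 sp2, C7 sp2, C8 sp3, C9 sp3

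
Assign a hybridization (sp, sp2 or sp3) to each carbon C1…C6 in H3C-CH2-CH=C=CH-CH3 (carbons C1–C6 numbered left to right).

C1 sp3, C2 sp3, C3 sp2, C4 sp, C5 sp2, C6 sp3

C1 is sp3: 4 σ bonds, 4 electron-density regions.
C2: 4 σ bonds; 4 regions of electron density → sp3.
C3 is sp2: 3 σ bonds, plus one π bond, 3 electron-density regions.
C4: 2 σ bonds, plus two π bonds — 2 electron domains, sp.
C5 — 3 σ bonds, plus one π bond. Steric number 3, so sp2.
C6 (4 σ bonds) has steric number 4: sp3.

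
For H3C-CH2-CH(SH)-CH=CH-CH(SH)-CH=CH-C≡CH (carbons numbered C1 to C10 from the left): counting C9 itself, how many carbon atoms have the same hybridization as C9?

C9 is sp (two π bonds).
C1: sp3
C2: sp3
C3: sp3
C4: sp2
C5: sp2
C6: sp3
C7: sp2
C8: sp2
C9: sp ✓
C10: sp ✓
2 carbons are sp.

2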